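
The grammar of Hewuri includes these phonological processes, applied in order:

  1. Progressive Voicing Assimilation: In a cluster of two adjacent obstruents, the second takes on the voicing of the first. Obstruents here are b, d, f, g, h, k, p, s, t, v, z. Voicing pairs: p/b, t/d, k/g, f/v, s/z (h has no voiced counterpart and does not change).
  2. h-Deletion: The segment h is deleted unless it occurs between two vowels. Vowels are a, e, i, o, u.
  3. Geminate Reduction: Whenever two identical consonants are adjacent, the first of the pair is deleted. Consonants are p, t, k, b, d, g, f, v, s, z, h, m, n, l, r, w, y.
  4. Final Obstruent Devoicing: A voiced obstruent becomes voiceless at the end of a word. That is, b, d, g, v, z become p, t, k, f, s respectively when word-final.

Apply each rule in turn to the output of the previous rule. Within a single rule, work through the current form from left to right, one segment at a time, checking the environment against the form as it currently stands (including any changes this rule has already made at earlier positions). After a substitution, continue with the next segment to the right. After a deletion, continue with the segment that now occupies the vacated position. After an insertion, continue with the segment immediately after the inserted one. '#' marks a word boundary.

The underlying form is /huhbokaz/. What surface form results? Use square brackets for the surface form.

[upokas]

1 Progressive Voicing Assimilation: [huhbokaz] → [huhpokaz]
2 h-Deletion: [huhpokaz] → [upokaz]
3 Geminate Reduction: no change — [upokaz]
4 Final Obstruent Devoicing: [upokaz] → [upokas]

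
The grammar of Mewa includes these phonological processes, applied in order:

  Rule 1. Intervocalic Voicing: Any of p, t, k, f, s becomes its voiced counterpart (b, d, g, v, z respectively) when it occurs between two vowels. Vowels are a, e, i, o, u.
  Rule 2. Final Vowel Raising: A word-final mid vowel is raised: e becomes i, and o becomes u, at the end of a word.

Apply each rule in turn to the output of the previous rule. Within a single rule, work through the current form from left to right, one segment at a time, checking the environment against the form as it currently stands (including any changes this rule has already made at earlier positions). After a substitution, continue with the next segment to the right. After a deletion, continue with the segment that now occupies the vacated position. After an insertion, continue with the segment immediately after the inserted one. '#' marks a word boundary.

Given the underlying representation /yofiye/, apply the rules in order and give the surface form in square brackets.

[yoviyi]

Rule 1 Intervocalic Voicing: [yofiye] → [yoviye]
Rule 2 Final Vowel Raising: [yoviye] → [yoviyi]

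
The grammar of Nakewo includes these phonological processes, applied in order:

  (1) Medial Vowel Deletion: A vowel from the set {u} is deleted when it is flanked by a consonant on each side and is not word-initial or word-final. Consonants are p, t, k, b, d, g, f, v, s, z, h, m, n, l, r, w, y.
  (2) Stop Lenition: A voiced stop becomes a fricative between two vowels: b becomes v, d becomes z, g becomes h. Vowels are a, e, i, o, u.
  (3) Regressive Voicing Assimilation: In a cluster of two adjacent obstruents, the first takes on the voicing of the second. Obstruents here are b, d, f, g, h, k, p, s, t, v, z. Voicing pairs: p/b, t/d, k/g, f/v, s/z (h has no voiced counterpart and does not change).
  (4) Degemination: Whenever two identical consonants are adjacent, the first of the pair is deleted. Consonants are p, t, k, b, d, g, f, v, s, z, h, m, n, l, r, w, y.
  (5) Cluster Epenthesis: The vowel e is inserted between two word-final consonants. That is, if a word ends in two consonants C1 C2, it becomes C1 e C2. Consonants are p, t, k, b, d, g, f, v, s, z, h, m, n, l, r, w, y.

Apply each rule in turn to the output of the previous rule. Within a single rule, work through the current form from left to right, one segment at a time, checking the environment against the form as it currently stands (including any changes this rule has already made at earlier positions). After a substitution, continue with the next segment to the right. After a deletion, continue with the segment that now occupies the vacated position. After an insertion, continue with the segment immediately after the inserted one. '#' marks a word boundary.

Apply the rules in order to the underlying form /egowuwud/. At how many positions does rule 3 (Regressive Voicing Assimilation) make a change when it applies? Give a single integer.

0

(1) Medial Vowel Deletion: [egowuwud] → [egowwd]
(2) Stop Lenition: [egowwd] → [ehowwd]
(3) Regressive Voicing Assimilation: no change — [ehowwd]
(4) Degemination: [ehowwd] → [ehowd]
(5) Cluster Epenthesis: [ehowd] → [ehowed]
Rule 3 changed 0 position(s).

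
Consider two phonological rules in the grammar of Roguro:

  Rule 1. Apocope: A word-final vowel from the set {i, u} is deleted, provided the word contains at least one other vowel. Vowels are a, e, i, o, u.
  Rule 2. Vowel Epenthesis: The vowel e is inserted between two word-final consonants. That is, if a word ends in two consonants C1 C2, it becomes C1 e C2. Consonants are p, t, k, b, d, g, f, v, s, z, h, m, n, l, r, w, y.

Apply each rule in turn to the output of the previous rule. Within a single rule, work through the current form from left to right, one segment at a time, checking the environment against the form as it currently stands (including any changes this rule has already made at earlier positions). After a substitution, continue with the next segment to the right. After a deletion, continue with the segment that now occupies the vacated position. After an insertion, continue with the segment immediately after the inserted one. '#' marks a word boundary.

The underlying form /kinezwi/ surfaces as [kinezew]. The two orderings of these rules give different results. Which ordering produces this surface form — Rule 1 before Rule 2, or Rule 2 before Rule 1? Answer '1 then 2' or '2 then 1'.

Order 1 then 2:
  1 Apocope: [kinezwi] → [kinezw]
  2 Vowel Epenthesis: [kinezw] → [kinezew]
  result: [kinezew]
Order 2 then 1:
  2 Vowel Epenthesis: no change — [kinezwi]
  1 Apocope: [kinezwi] → [kinezw]
  result: [kinezw]

1 then 2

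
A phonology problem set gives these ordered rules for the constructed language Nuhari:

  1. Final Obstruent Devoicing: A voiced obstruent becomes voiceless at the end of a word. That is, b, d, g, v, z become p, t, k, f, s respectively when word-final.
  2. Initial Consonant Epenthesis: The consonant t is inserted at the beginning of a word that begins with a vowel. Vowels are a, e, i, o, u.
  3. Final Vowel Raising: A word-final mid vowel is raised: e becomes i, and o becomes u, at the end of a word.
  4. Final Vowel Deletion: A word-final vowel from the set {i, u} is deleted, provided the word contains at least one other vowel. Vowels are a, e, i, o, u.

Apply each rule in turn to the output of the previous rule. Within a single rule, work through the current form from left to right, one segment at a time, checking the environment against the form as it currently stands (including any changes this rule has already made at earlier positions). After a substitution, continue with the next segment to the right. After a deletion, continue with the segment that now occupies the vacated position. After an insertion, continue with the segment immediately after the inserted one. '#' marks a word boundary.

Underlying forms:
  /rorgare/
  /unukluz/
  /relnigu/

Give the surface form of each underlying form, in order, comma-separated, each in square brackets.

/rorgare/:
  1 Final Obstruent Devoicing: no change — [rorgare]
  2 Initial Consonant Epenthesis: no change — [rorgare]
  3 Final Vowel Raising: [rorgare] → [rorgari]
  4 Final Vowel Deletion: [rorgari] → [rorgar]
/unukluz/:
  1 Final Obstruent Devoicing: [unukluz] → [unuklus]
  2 Initial Consonant Epenthesis: [unuklus] → [tunuklus]
  3 Final Vowel Raising: no change — [tunuklus]
  4 Final Vowel Deletion: no change — [tunuklus]
/relnigu/:
  1 Final Obstruent Devoicing: no change — [relnigu]
  2 Initial Consonant Epenthesis: no change — [relnigu]
  3 Final Vowel Raising: no change — [relnigu]
  4 Final Vowel Deletion: [relnigu] → [relnig]

[rorgar], [tunuklus], [relnig]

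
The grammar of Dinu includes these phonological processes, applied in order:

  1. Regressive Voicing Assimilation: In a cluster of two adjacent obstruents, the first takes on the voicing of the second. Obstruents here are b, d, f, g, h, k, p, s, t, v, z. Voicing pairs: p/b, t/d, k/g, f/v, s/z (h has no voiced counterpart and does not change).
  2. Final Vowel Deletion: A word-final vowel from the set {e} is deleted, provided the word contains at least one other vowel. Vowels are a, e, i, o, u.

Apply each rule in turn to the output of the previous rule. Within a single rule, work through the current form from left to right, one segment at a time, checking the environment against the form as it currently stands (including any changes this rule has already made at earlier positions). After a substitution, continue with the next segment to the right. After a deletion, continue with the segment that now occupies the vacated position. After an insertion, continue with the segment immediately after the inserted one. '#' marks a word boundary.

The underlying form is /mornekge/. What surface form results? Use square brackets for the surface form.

[mornegg]

1 Regressive Voicing Assimilation: [mornekge] → [mornegge]
2 Final Vowel Deletion: [mornegge] → [mornegg]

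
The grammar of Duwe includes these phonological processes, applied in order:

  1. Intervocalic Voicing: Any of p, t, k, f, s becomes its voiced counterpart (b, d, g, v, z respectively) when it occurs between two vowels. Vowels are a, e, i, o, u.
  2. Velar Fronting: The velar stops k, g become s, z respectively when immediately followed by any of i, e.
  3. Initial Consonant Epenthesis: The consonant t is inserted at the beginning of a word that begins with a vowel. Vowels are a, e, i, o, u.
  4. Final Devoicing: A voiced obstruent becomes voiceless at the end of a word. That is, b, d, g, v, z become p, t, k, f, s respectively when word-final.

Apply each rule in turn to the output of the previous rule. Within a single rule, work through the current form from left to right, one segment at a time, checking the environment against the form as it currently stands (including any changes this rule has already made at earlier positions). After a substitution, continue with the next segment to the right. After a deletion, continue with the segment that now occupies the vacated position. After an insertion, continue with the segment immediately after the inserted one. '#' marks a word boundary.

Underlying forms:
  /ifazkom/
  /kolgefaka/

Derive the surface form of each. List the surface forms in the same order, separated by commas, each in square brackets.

[tivazkom], [kolzevaga]

/ifazkom/:
  1 Intervocalic Voicing: [ifazkom] → [ivazkom]
  2 Velar Fronting: no change — [ivazkom]
  3 Initial Consonant Epenthesis: [ivazkom] → [tivazkom]
  4 Final Devoicing: no change — [tivazkom]
/kolgefaka/:
  1 Intervocalic Voicing: [kolgefaka] → [kolgevaga]
  2 Velar Fronting: [kolgevaga] → [kolzevaga]
  3 Initial Consonant Epenthesis: no change — [kolzevaga]
  4 Final Devoicing: no change — [kolzevaga]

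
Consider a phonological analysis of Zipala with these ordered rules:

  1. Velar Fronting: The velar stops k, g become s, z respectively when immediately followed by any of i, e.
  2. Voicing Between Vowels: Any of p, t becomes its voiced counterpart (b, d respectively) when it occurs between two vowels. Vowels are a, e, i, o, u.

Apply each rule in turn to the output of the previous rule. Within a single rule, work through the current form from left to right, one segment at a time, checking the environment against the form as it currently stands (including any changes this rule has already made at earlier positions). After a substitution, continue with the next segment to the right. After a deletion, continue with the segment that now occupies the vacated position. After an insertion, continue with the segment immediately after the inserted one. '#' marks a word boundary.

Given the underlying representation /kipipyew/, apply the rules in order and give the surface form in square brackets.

[sibipyew]

1 Velar Fronting: [kipipyew] → [sipipyew]
2 Voicing Between Vowels: [sipipyew] → [sibipyew]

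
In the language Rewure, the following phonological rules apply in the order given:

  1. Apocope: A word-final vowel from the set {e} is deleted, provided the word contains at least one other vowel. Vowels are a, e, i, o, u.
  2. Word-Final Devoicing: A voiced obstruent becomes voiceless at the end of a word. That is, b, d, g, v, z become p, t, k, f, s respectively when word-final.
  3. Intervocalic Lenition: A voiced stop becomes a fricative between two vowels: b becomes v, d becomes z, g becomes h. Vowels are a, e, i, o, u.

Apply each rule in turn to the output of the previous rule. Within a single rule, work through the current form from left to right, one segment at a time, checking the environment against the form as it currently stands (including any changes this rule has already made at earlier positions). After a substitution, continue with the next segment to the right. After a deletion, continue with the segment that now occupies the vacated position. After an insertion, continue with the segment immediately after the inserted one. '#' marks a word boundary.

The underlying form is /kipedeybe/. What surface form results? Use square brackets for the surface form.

[kipezeyp]

1 Apocope: [kipedeybe] → [kipedeyb]
2 Word-Final Devoicing: [kipedeyb] → [kipedeyp]
3 Intervocalic Lenition: [kipedeyp] → [kipezeyp]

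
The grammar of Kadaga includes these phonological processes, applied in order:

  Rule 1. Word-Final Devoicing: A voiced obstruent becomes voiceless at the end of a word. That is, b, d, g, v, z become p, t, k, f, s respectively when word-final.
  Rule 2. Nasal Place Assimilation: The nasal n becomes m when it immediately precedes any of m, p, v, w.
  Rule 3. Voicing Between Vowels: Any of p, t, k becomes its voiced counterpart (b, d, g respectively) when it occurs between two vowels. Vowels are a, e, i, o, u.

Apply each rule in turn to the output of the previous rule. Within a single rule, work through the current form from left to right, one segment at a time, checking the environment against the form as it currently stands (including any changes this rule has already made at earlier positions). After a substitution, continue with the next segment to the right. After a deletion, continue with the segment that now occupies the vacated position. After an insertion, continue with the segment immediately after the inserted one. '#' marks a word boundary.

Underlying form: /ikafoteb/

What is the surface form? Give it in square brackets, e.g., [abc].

Rule 1 Word-Final Devoicing: [ikafoteb] → [ikafotep]
Rule 2 Nasal Place Assimilation: no change — [ikafotep]
Rule 3 Voicing Between Vowels: [ikafotep] → [igafodep]

[igafodep]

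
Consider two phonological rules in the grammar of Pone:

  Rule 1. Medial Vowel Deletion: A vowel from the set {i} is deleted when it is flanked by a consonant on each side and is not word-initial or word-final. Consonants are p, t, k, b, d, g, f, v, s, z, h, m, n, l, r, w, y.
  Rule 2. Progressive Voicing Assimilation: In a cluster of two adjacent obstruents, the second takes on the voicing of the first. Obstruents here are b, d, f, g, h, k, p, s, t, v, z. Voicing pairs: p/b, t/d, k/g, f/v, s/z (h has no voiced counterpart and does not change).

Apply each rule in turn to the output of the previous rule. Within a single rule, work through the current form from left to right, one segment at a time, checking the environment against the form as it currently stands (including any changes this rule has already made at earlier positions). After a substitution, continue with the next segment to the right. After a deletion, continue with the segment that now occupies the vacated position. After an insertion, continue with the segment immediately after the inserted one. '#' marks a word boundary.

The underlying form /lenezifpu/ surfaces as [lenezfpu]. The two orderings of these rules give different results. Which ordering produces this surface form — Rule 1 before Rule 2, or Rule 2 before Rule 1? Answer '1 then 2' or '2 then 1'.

Order 1 then 2:
  1 Medial Vowel Deletion: [lenezifpu] → [lenezfpu]
  2 Progressive Voicing Assimilation: [lenezfpu] → [lenezvbu]
  result: [lenezvbu]
Order 2 then 1:
  2 Progressive Voicing Assimilation: no change — [lenezifpu]
  1 Medial Vowel Deletion: [lenezifpu] → [lenezfpu]
  result: [lenezfpu]

2 then 1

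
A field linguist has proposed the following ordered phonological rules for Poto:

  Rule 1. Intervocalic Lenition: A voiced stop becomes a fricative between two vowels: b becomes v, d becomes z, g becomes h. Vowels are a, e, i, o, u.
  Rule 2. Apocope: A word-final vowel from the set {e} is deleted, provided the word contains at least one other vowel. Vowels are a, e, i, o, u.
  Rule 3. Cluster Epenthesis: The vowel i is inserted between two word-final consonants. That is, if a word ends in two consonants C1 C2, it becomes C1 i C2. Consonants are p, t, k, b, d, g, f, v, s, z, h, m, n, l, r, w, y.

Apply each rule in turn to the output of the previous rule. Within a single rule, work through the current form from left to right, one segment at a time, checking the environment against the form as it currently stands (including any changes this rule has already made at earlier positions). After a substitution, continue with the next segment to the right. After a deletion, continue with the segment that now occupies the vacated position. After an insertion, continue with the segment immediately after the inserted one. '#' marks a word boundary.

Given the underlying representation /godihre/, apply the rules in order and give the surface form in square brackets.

Rule 1 Intervocalic Lenition: [godihre] → [gozihre]
Rule 2 Apocope: [gozihre] → [gozihr]
Rule 3 Cluster Epenthesis: [gozihr] → [gozihir]

[gozihir]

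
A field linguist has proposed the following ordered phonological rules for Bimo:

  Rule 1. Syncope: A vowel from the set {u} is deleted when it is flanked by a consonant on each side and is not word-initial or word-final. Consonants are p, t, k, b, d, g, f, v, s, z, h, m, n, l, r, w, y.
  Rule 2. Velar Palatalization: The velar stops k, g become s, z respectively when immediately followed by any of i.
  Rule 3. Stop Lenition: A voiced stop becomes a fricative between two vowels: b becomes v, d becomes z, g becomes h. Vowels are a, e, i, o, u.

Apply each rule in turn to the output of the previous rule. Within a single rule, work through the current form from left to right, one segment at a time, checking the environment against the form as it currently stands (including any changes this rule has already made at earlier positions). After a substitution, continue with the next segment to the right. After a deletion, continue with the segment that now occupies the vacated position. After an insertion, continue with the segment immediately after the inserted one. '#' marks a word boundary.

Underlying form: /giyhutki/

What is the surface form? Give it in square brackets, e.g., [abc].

[ziyhtsi]

Rule 1 Syncope: [giyhutki] → [giyhtki]
Rule 2 Velar Palatalization: [giyhtki] → [ziyhtsi]
Rule 3 Stop Lenition: no change — [ziyhtsi]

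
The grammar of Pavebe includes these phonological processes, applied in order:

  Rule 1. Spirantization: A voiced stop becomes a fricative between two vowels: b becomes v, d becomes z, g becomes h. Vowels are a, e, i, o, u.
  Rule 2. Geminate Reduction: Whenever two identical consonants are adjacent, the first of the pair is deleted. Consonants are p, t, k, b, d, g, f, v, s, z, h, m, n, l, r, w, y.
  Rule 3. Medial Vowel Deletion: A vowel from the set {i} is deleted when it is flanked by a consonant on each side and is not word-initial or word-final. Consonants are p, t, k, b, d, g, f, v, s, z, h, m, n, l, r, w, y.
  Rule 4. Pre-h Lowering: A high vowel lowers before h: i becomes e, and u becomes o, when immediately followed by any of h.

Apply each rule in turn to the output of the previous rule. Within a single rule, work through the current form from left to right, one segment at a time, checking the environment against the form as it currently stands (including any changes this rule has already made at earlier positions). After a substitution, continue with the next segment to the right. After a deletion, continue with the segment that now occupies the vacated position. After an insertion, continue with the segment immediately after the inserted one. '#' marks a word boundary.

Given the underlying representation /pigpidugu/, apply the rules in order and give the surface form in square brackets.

[pgpzohu]

Rule 1 Spirantization: [pigpidugu] → [pigpizuhu]
Rule 2 Geminate Reduction: no change — [pigpizuhu]
Rule 3 Medial Vowel Deletion: [pigpizuhu] → [pgpzuhu]
Rule 4 Pre-h Lowering: [pgpzuhu] → [pgpzohu]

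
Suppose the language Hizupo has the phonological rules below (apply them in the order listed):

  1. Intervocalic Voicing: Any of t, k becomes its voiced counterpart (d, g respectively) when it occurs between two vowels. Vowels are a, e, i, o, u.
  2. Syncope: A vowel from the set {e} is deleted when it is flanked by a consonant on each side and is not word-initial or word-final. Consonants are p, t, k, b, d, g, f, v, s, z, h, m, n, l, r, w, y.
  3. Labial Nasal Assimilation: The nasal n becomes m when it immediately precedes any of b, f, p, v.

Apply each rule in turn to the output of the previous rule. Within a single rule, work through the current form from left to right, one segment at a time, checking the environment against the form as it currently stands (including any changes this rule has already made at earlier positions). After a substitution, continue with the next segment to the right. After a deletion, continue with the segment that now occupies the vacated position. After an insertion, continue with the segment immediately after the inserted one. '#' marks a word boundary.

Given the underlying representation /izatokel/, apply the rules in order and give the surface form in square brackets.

[izadogl]

1 Intervocalic Voicing: [izatokel] → [izadogel]
2 Syncope: [izadogel] → [izadogl]
3 Labial Nasal Assimilation: no change — [izadogl]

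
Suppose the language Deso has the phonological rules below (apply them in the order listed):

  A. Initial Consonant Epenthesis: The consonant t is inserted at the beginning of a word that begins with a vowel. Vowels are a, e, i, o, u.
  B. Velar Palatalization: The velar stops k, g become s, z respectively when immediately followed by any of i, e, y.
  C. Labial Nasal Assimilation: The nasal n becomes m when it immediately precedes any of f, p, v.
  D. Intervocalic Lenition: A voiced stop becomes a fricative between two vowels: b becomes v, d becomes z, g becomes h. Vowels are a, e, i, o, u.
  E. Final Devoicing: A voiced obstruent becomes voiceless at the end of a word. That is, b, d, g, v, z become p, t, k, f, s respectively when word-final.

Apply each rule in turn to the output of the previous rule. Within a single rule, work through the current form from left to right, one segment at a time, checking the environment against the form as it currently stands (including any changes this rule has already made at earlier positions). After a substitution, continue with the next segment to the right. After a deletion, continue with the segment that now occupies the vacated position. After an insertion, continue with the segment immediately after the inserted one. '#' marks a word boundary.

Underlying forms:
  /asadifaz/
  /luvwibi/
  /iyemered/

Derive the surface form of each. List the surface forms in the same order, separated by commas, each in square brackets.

/asadifaz/:
  A Initial Consonant Epenthesis: [asadifaz] → [tasadifaz]
  B Velar Palatalization: no change — [tasadifaz]
  C Labial Nasal Assimilation: no change — [tasadifaz]
  D Intervocalic Lenition: [tasadifaz] → [tasazifaz]
  E Final Devoicing: [tasazifaz] → [tasazifas]
/luvwibi/:
  A Initial Consonant Epenthesis: no change — [luvwibi]
  B Velar Palatalization: no change — [luvwibi]
  C Labial Nasal Assimilation: no change — [luvwibi]
  D Intervocalic Lenition: [luvwibi] → [luvwivi]
  E Final Devoicing: no change — [luvwivi]
/iyemered/:
  A Initial Consonant Epenthesis: [iyemered] → [tiyemered]
  B Velar Palatalization: no change — [tiyemered]
  C Labial Nasal Assimilation: no change — [tiyemered]
  D Intervocalic Lenition: no change — [tiyemered]
  E Final Devoicing: [tiyemered] → [tiyemeret]

[tasazifas], [luvwivi], [tiyemeret]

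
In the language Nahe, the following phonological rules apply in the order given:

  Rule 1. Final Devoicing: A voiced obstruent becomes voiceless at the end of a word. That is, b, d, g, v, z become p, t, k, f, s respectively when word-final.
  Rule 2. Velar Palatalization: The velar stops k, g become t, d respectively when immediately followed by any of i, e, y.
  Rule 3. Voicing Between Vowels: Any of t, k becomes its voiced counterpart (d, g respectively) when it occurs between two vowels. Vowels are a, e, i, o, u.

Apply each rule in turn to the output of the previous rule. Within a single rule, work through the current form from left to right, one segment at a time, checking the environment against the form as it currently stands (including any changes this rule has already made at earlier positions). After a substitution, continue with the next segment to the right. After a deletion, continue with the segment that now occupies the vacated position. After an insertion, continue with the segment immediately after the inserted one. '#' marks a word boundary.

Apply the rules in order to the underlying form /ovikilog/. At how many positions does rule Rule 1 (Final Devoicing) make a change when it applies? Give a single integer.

Rule 1 Final Devoicing: [ovikilog] → [ovikilok]
Rule 2 Velar Palatalization: [ovikilok] → [ovitilok]
Rule 3 Voicing Between Vowels: [ovitilok] → [ovidilok]
Rule Rule 1 changed 1 position(s).

1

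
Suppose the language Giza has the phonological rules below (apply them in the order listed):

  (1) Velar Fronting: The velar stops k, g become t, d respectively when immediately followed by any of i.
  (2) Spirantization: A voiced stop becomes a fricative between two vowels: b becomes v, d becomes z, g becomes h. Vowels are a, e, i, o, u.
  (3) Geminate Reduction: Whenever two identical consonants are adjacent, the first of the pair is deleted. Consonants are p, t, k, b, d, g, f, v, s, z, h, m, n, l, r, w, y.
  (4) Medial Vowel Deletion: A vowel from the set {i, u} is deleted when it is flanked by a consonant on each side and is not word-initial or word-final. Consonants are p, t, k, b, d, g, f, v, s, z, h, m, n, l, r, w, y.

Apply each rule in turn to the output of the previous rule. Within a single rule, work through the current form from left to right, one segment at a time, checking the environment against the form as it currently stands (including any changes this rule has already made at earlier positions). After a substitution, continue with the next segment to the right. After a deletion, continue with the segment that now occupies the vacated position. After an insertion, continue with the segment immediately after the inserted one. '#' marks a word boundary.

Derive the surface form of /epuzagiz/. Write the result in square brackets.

[epzazz]

(1) Velar Fronting: [epuzagiz] → [epuzadiz]
(2) Spirantization: [epuzadiz] → [epuzaziz]
(3) Geminate Reduction: no change — [epuzaziz]
(4) Medial Vowel Deletion: [epuzaziz] → [epzazz]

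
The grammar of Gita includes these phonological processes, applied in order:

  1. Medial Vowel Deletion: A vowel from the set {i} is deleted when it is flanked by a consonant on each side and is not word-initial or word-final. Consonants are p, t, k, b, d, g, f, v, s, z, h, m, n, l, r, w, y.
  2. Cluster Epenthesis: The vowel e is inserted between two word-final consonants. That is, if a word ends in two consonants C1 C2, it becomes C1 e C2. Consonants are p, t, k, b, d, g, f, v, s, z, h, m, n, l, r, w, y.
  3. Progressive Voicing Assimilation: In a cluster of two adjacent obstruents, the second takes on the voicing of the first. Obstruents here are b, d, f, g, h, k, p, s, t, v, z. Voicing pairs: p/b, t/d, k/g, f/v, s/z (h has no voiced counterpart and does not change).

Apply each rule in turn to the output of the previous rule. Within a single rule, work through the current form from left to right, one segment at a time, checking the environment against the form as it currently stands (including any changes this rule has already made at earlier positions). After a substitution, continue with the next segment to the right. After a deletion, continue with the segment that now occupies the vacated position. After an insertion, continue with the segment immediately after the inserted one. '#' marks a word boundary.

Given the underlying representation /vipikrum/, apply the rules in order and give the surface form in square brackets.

1 Medial Vowel Deletion: [vipikrum] → [vpkrum]
2 Cluster Epenthesis: no change — [vpkrum]
3 Progressive Voicing Assimilation: [vpkrum] → [vbgrum]

[vbgrum]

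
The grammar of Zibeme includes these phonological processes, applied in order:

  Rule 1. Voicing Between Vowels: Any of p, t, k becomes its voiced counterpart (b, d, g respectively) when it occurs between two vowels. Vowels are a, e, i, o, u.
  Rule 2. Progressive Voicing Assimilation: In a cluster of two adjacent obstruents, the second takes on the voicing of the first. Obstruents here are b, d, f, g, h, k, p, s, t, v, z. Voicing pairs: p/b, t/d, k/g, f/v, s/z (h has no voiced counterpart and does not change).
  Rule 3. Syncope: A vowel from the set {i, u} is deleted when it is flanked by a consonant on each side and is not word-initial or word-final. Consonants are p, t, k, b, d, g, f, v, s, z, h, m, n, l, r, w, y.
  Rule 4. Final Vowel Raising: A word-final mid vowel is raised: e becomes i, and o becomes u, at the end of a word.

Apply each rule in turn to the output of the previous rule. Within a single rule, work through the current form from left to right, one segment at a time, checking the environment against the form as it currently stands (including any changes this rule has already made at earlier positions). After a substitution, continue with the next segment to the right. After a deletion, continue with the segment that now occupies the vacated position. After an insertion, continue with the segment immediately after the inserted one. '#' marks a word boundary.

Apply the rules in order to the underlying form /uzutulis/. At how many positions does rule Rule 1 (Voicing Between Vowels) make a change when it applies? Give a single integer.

1

Rule 1 Voicing Between Vowels: [uzutulis] → [uzudulis]
Rule 2 Progressive Voicing Assimilation: no change — [uzudulis]
Rule 3 Syncope: [uzudulis] → [uzdls]
Rule 4 Final Vowel Raising: no change — [uzdls]
Rule Rule 1 changed 1 position(s).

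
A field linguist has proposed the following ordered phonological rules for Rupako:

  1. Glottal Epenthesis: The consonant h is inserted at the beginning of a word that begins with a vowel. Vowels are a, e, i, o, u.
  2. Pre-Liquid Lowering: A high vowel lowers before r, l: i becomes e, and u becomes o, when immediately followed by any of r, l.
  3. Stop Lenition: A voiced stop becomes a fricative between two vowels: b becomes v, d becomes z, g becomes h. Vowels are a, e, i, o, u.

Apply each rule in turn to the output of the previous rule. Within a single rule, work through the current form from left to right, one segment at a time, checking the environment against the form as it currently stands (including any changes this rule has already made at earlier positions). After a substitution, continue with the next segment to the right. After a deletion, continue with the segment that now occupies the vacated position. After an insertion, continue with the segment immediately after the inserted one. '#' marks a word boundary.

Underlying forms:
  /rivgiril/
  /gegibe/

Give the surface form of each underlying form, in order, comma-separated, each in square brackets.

[rivgerel], [gehive]

/rivgiril/:
  1 Glottal Epenthesis: no change — [rivgiril]
  2 Pre-Liquid Lowering: [rivgiril] → [rivgerel]
  3 Stop Lenition: no change — [rivgerel]
/gegibe/:
  1 Glottal Epenthesis: no change — [gegibe]
  2 Pre-Liquid Lowering: no change — [gegibe]
  3 Stop Lenition: [gegibe] → [gehive]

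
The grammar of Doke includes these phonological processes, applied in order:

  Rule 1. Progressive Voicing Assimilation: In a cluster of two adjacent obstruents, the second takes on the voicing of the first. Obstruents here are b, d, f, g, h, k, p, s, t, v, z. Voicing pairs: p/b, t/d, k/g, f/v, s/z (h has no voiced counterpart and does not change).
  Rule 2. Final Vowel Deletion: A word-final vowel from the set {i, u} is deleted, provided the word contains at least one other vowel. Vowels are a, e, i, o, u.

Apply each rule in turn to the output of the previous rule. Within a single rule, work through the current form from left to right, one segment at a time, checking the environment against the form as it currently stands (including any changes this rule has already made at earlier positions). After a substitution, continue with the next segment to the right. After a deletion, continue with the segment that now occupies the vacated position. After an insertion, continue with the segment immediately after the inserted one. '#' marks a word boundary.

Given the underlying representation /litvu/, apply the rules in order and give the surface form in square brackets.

Rule 1 Progressive Voicing Assimilation: [litvu] → [litfu]
Rule 2 Final Vowel Deletion: [litfu] → [litf]

[litf]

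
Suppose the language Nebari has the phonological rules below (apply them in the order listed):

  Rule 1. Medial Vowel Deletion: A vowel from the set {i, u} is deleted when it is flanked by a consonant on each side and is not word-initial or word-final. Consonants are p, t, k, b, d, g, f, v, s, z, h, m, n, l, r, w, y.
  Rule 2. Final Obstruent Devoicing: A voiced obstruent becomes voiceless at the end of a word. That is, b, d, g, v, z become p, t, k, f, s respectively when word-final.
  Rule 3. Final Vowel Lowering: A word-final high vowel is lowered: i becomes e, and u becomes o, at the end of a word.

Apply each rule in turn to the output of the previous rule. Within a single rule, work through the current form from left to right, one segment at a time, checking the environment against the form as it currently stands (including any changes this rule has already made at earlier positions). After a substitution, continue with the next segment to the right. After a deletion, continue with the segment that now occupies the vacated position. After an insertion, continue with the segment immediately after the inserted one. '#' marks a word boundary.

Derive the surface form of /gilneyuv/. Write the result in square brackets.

[glneyf]

Rule 1 Medial Vowel Deletion: [gilneyuv] → [glneyv]
Rule 2 Final Obstruent Devoicing: [glneyv] → [glneyf]
Rule 3 Final Vowel Lowering: no change — [glneyf]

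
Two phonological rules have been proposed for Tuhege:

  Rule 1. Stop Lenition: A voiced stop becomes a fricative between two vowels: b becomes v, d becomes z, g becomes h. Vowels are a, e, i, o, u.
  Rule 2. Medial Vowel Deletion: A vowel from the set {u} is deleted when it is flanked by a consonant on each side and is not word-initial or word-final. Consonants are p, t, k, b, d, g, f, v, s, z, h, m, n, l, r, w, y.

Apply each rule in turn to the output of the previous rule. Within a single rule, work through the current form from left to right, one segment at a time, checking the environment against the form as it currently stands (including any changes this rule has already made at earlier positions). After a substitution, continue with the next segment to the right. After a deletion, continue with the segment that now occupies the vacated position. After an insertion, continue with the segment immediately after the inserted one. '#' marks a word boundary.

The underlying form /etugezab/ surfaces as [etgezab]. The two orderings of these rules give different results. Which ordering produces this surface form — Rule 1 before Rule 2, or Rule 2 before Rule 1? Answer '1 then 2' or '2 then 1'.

Order 1 then 2:
  1 Stop Lenition: [etugezab] → [etuhezab]
  2 Medial Vowel Deletion: [etuhezab] → [ethezab]
  result: [ethezab]
Order 2 then 1:
  2 Medial Vowel Deletion: [etugezab] → [etgezab]
  1 Stop Lenition: no change — [etgezab]
  result: [etgezab]

2 then 1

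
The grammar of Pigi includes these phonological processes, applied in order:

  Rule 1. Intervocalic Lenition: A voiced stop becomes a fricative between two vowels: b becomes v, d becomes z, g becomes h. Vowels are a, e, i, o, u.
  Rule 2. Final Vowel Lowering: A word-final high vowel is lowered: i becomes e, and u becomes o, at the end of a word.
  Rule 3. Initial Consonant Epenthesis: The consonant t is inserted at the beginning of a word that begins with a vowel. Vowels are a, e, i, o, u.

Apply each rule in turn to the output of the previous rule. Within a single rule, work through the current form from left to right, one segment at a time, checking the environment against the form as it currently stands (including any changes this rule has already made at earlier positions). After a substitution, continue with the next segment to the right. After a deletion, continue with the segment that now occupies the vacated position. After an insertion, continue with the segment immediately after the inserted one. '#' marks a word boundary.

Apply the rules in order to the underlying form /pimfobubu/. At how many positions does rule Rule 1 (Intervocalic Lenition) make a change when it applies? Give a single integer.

Rule 1 Intervocalic Lenition: [pimfobubu] → [pimfovuvu]
Rule 2 Final Vowel Lowering: [pimfovuvu] → [pimfovuvo]
Rule 3 Initial Consonant Epenthesis: no change — [pimfovuvo]
Rule Rule 1 changed 2 position(s).

2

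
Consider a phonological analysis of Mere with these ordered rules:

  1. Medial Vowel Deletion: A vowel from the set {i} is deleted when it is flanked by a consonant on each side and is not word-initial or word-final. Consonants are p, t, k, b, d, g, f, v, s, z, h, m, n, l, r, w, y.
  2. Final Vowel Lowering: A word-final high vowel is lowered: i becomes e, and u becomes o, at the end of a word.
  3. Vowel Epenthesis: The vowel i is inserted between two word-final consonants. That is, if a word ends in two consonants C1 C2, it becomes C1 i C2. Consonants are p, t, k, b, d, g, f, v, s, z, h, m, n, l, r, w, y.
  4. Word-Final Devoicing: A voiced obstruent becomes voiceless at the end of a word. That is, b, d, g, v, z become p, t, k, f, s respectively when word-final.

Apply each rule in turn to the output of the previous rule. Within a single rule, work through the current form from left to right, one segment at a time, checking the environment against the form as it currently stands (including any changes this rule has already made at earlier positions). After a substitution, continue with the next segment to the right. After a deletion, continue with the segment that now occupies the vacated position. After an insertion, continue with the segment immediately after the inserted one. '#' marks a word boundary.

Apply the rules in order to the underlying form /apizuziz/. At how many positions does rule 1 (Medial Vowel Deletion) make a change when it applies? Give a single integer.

2

1 Medial Vowel Deletion: [apizuziz] → [apzuzz]
2 Final Vowel Lowering: no change — [apzuzz]
3 Vowel Epenthesis: [apzuzz] → [apzuziz]
4 Word-Final Devoicing: [apzuziz] → [apzuzis]
Rule 1 changed 2 position(s).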